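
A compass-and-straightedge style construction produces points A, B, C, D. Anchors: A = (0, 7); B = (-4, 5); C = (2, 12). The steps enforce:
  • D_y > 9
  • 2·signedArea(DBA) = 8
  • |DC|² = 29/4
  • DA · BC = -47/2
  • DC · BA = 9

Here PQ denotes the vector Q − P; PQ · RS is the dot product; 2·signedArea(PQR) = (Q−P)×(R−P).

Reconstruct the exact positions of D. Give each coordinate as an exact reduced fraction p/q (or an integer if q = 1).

1. D_x = 1  [2·signedArea(DBA) = 8 ∩ DA · BC = -47/2]
2. D_y = 19/2  [2·signedArea(DBA) = 8 ∩ DA · BC = -47/2]
   → D = (1, 19/2)

D = (1, 19/2)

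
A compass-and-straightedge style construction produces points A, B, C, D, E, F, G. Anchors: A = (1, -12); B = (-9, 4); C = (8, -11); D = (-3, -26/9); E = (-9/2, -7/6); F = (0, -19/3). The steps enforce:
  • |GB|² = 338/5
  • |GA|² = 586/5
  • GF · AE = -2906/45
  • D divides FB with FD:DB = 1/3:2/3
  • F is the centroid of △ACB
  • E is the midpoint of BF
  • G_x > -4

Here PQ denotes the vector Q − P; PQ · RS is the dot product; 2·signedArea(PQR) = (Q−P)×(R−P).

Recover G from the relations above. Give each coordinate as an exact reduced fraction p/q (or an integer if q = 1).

1. G_x = -18/5  [line 11/2·x + -65/6·y + -121/30 = 0 ∩ |GA|² = 586/5]
2. G_y = -11/5  [line 11/2·x + -65/6·y + -121/30 = 0 ∩ |GA|² = 586/5]
   → G = (-18/5, -11/5)

G = (-18/5, -11/5)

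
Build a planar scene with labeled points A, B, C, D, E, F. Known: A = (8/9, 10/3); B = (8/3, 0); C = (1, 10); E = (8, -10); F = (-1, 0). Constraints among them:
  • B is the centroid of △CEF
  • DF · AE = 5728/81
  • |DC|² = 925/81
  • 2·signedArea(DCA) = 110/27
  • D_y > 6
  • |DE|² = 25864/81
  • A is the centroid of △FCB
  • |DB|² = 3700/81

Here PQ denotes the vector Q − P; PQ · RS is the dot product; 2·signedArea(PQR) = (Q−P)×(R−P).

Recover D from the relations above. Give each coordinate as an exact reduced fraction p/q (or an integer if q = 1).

D = (14/9, 20/3)

1. D_x = 14/9  [2·signedArea(DCA) = 110/27 ∩ DF · AE = 5728/81]
2. D_y = 20/3  [2·signedArea(DCA) = 110/27 ∩ DF · AE = 5728/81]
   → D = (14/9, 20/3)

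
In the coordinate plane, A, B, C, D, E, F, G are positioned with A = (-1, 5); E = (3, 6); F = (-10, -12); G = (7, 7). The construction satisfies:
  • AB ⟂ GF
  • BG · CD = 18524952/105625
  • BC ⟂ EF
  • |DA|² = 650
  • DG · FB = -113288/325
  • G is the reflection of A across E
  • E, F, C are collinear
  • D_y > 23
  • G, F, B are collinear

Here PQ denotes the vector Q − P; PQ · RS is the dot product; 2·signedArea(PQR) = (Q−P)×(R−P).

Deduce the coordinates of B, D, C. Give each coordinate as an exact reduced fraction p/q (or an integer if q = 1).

1. B_x = 796/325  [G, F, B are collinear ∩ AB ⟂ GF]
2. B_y = 622/325  [G, F, B are collinear ∩ AB ⟂ GF]
   → B = (796/325, 622/325)
3. D_x = 16  [line -4046/325·x + -4522/325·y + 13328/25 = 0 ∩ |DA|² = 650]
4. D_y = 24  [line -4046/325·x + -4522/325·y + 13328/25 = 0 ∩ |DA|² = 650]
   → D = (16, 24)
5. C_x = 632/725  [E, F, C are collinear ∩ BC ⟂ EF]
6. C_y = 28776/9425  [E, F, C are collinear ∩ BC ⟂ EF]
   → C = (632/725, 28776/9425)

B = (796/325, 622/325)
C = (632/725, 28776/9425)
D = (16, 24)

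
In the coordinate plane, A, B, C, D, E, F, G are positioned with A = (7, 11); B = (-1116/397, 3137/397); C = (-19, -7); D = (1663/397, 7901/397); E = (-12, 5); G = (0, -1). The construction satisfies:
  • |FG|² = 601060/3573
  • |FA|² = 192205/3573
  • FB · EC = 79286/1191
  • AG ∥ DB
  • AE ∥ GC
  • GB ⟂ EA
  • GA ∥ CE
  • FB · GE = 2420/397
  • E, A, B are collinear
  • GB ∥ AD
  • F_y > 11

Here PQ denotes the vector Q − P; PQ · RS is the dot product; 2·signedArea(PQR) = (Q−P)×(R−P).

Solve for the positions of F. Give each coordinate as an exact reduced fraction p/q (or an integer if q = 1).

F = (-322/1191, 4751/397)

1. F_x = -322/1191  [FB · EC = 79286/1191 ∩ FB · GE = 2420/397]
2. F_y = 4751/397  [FB · EC = 79286/1191 ∩ FB · GE = 2420/397]
   → F = (-322/1191, 4751/397)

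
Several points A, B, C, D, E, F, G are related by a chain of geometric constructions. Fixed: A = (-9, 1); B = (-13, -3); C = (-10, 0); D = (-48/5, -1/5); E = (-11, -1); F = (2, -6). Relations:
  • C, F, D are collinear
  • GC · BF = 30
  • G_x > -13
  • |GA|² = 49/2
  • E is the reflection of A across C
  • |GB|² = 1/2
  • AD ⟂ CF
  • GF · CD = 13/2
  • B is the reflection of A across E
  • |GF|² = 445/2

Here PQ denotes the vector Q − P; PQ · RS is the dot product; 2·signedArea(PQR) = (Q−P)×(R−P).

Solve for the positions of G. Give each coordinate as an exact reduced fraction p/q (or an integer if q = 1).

1. G_x = -25/2  [GC · BF = 30 ∩ GF · CD = 13/2]
2. G_y = -5/2  [GC · BF = 30 ∩ GF · CD = 13/2]
   → G = (-25/2, -5/2)

G = (-25/2, -5/2)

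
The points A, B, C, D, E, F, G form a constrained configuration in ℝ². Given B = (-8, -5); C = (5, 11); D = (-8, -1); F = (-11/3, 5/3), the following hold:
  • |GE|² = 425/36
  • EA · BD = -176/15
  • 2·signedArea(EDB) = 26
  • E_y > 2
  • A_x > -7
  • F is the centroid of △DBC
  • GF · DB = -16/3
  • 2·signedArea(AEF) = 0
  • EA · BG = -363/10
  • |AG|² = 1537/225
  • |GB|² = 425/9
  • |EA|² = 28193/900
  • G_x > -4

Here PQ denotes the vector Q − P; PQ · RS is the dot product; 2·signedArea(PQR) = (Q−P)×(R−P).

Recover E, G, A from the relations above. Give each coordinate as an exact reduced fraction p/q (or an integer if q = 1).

A = (-94/15, 1/15)
E = (-3/2, 3)
G = (-11/3, 1/3)

1. E_x = -3/2  [2·signedArea(EDB) = 26]
2. G_y = 1/3  [GF · DB = -16/3]
3. G_x = -11/3  [|GB|² = 425/9]
   → G = (-11/3, 1/3)
4. E_y = 3  [|GE|² = 425/36]
   → E = (-3/2, 3)
5. A_x = -94/15  [2·signedArea(AEF) = 0 ∩ EA · BD = -176/15]
6. A_y = 1/15  [2·signedArea(AEF) = 0 ∩ EA · BD = -176/15]
   → A = (-94/15, 1/15)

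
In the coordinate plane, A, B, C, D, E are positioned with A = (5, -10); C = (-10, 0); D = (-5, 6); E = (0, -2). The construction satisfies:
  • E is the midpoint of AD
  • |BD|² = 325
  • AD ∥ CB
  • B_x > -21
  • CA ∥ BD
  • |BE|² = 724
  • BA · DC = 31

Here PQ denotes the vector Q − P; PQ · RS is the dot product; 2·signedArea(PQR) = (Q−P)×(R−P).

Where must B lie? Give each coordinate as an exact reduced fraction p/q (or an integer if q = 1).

1. B_x = -20  [CA ∥ BD ∩ AD ∥ CB]
2. B_y = 16  [CA ∥ BD ∩ AD ∥ CB]
   → B = (-20, 16)

B = (-20, 16)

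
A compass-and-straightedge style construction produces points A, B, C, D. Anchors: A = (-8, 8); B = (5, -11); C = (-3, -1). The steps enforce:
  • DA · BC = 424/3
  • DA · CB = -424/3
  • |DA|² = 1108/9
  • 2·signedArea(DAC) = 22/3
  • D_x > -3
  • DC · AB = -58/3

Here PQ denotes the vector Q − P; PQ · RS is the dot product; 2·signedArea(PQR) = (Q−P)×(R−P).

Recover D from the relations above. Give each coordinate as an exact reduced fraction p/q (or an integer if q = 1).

1. D_x = -2  [DA · CB = -424/3 ∩ 2·signedArea(DAC) = 22/3]
2. D_y = -4/3  [DA · CB = -424/3 ∩ 2·signedArea(DAC) = 22/3]
   → D = (-2, -4/3)

D = (-2, -4/3)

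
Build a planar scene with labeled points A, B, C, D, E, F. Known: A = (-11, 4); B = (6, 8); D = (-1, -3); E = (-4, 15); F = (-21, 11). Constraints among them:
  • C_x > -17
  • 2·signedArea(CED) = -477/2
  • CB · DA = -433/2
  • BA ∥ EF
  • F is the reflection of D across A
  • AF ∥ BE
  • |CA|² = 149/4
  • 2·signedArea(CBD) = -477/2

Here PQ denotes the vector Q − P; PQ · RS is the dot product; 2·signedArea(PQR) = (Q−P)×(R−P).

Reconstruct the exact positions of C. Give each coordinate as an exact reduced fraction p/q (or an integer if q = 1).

C = (-16, 15/2)

1. C_x = -16  [2·signedArea(CBD) = -477/2 ∩ 2·signedArea(CED) = -477/2]
2. C_y = 15/2  [2·signedArea(CBD) = -477/2 ∩ 2·signedArea(CED) = -477/2]
   → C = (-16, 15/2)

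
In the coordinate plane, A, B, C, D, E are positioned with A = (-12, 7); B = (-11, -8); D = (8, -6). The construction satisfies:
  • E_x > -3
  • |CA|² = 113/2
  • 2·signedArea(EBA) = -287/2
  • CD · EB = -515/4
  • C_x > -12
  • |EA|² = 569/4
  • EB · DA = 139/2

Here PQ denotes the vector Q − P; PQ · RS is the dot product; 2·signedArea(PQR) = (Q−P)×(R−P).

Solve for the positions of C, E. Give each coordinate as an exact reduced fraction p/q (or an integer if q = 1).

1. E_x = -2  [EB · DA = 139/2 ∩ 2·signedArea(EBA) = -287/2]
2. E_y = 1/2  [EB · DA = 139/2 ∩ 2·signedArea(EBA) = -287/2]
   → E = (-2, 1/2)
3. C_x = -23/2  [line 9·x + 17/2·y + 431/4 = 0 ∩ |CA|² = 113/2]
4. C_y = -1/2  [line 9·x + 17/2·y + 431/4 = 0 ∩ |CA|² = 113/2]
   → C = (-23/2, -1/2)

C = (-23/2, -1/2)
E = (-2, 1/2)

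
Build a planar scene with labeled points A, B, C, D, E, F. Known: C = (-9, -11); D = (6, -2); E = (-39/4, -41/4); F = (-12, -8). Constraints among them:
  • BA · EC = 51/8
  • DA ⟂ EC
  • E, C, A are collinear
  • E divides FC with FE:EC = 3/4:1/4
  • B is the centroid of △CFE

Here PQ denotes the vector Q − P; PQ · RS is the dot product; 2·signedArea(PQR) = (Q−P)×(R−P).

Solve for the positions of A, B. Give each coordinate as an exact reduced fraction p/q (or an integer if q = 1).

1. A_x = -6  [E, C, A are collinear ∩ DA ⟂ EC]
2. A_y = -14  [E, C, A are collinear ∩ DA ⟂ EC]
   → A = (-6, -14)
3. B_x = -41/4  [B is the centroid of △CFE]
4. B_y = -39/4  [B is the centroid of △CFE]
   → B = (-41/4, -39/4)

A = (-6, -14)
B = (-41/4, -39/4)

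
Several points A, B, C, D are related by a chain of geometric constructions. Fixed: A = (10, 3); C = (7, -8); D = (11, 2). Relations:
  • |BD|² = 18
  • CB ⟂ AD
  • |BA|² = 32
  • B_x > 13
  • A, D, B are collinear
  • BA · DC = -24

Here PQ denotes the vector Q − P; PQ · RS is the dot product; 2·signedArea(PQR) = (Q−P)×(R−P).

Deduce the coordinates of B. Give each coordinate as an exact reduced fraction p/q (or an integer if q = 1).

1. B_x = 14  [A, D, B are collinear ∩ CB ⟂ AD]
2. B_y = -1  [A, D, B are collinear ∩ CB ⟂ AD]
   → B = (14, -1)

B = (14, -1)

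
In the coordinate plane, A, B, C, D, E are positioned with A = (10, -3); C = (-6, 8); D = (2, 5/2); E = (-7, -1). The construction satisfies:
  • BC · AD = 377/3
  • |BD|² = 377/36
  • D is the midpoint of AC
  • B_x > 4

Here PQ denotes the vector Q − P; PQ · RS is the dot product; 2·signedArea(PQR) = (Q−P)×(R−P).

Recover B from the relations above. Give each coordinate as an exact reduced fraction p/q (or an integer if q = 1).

B = (14/3, 2/3)

1. B_x = 14/3  [line 8·x + -11/2·y + -101/3 = 0 ∩ |BD|² = 377/36]
2. B_y = 2/3  [line 8·x + -11/2·y + -101/3 = 0 ∩ |BD|² = 377/36]
   → B = (14/3, 2/3)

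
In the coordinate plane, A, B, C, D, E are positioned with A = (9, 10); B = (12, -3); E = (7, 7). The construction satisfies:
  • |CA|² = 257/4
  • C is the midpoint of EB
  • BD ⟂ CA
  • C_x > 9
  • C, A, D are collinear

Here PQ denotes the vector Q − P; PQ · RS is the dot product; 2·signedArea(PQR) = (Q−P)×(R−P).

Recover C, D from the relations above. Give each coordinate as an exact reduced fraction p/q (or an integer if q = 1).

1. C_x = 19/2  [C is the midpoint of EB]
2. C_y = 2  [C is the midpoint of EB]
   → C = (19/2, 2)
3. D_x = 2524/257  [C, A, D are collinear ∩ BD ⟂ CA]
4. D_y = -806/257  [C, A, D are collinear ∩ BD ⟂ CA]
   → D = (2524/257, -806/257)

C = (19/2, 2)
D = (2524/257, -806/257)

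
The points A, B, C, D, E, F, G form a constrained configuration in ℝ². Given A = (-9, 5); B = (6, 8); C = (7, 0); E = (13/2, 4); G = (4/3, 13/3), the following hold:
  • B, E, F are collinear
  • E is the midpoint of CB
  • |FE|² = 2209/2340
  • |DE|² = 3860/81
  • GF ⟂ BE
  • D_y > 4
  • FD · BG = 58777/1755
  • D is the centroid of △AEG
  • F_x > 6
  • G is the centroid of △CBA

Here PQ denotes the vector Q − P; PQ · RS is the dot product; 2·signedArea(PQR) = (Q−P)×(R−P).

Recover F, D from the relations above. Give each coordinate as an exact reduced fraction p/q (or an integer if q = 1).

1. F_x = 1244/195  [B, E, F are collinear ∩ GF ⟂ BE]
2. F_y = 968/195  [B, E, F are collinear ∩ GF ⟂ BE]
   → F = (1244/195, 968/195)
3. D_x = -7/18  [D is the centroid of △AEG]
4. D_y = 40/9  [D is the centroid of △AEG]
   → D = (-7/18, 40/9)

D = (-7/18, 40/9)
F = (1244/195, 968/195)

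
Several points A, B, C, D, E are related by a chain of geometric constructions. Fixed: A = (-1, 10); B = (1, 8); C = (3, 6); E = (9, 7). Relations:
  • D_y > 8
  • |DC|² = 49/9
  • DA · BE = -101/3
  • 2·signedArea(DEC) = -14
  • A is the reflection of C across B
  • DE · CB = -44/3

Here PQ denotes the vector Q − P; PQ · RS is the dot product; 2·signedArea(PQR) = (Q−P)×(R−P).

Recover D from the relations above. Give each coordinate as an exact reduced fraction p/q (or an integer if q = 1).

D = (3, 25/3)

1. D_x = 3  [DE · CB = -44/3 ∩ 2·signedArea(DEC) = -14]
2. D_y = 25/3  [DE · CB = -44/3 ∩ 2·signedArea(DEC) = -14]
   → D = (3, 25/3)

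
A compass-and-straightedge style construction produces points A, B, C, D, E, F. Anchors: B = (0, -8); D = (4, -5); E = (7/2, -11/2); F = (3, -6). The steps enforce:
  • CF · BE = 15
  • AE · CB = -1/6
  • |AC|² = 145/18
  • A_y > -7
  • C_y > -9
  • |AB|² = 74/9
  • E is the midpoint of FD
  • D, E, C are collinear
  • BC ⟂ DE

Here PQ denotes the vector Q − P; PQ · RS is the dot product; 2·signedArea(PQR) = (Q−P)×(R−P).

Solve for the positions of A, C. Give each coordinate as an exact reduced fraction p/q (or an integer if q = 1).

1. C_x = 1/2  [D, E, C are collinear ∩ BC ⟂ DE]
2. C_y = -17/2  [D, E, C are collinear ∩ BC ⟂ DE]
   → C = (1/2, -17/2)
3. A_x = 7/3  [line 1/2·x + -1/2·y + -13/3 = 0 ∩ |AB|² = 74/9]
4. A_y = -19/3  [line 1/2·x + -1/2·y + -13/3 = 0 ∩ |AB|² = 74/9]
   → A = (7/3, -19/3)

A = (7/3, -19/3)
C = (1/2, -17/2)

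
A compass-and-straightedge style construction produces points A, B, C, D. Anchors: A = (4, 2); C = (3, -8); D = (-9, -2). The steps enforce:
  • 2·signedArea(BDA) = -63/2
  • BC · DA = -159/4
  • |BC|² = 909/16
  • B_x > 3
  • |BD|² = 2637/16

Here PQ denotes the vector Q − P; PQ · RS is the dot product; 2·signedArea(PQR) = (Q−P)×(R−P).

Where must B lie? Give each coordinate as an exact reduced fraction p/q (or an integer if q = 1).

B = (15/4, -1/2)

1. B_x = 15/4  [2·signedArea(BDA) = -63/2 ∩ BC · DA = -159/4]
2. B_y = -1/2  [2·signedArea(BDA) = -63/2 ∩ BC · DA = -159/4]
   → B = (15/4, -1/2)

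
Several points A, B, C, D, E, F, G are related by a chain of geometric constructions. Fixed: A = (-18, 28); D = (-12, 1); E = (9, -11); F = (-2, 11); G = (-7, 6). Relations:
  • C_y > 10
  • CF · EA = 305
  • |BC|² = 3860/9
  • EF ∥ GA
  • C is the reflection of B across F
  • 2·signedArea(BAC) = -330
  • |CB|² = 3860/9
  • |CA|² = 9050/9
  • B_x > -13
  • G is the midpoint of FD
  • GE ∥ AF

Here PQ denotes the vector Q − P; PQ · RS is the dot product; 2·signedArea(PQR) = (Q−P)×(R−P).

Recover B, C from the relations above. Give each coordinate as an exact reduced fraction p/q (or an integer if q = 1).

1. C_x = 25/3  [line 27·x + -39·y + 178 = 0 ∩ |CA|² = 9050/9]
2. C_y = 31/3  [line 27·x + -39·y + 178 = 0 ∩ |CA|² = 9050/9]
   → C = (25/3, 31/3)
3. B_x = -37/3  [2·signedArea(BAC) = -330 ∩ C is the reflection of B across F]
4. B_y = 35/3  [2·signedArea(BAC) = -330 ∩ C is the reflection of B across F]
   → B = (-37/3, 35/3)

B = (-37/3, 35/3)
C = (25/3, 31/3)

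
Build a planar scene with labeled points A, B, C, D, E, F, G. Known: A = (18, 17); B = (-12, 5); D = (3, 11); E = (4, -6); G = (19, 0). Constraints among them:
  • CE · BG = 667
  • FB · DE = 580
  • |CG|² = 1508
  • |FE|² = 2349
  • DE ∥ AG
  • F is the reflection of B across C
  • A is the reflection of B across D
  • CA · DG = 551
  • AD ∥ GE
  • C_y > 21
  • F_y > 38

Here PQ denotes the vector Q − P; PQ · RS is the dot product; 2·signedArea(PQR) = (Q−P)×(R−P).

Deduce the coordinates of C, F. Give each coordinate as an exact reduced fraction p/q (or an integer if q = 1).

1. C_x = -13  [CE · BG = 667 ∩ CA · DG = 551]
2. C_y = 22  [CE · BG = 667 ∩ CA · DG = 551]
   → C = (-13, 22)
3. F_x = -14  [F is the reflection of B across C]
4. F_y = 39  [F is the reflection of B across C]
   → F = (-14, 39)

C = (-13, 22)
F = (-14, 39)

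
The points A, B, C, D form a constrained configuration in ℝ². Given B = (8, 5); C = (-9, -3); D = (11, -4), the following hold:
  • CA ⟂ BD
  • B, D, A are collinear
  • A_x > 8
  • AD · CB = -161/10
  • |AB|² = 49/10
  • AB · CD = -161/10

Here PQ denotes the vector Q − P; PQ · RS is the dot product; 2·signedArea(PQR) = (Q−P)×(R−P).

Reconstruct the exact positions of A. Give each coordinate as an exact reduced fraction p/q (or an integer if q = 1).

1. A_x = 87/10  [B, D, A are collinear ∩ CA ⟂ BD]
2. A_y = 29/10  [B, D, A are collinear ∩ CA ⟂ BD]
   → A = (87/10, 29/10)

A = (87/10, 29/10)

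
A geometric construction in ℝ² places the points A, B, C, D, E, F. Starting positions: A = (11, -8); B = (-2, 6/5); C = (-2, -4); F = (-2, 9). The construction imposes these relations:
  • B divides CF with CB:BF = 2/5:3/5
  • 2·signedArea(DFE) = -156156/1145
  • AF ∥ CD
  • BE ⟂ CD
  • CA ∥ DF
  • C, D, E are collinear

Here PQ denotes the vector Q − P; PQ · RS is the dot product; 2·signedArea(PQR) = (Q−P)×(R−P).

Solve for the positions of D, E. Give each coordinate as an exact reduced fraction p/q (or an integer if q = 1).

1. D_x = -15  [CA ∥ DF ∩ AF ∥ CD]
2. D_y = 13  [CA ∥ DF ∩ AF ∥ CD]
   → D = (-15, 13)
3. E_x = -5163/1145  [C, D, E are collinear ∩ BE ⟂ CD]
4. E_y = -823/1145  [C, D, E are collinear ∩ BE ⟂ CD]
   → E = (-5163/1145, -823/1145)

D = (-15, 13)
E = (-5163/1145, -823/1145)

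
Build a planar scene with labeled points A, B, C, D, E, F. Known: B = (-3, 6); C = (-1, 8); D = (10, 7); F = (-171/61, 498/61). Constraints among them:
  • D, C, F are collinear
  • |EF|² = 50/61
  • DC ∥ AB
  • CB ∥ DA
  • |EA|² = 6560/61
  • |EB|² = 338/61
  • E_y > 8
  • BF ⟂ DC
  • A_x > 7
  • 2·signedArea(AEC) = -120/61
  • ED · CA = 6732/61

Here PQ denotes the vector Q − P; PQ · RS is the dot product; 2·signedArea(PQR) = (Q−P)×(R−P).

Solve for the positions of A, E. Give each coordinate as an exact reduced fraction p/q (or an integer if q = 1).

A = (8, 5)
E = (-116/61, 493/61)

1. A_x = 8  [DC ∥ AB ∩ CB ∥ DA]
2. A_y = 5  [DC ∥ AB ∩ CB ∥ DA]
   → A = (8, 5)
3. E_x = -116/61  [ED · CA = 6732/61 ∩ 2·signedArea(AEC) = -120/61]
4. E_y = 493/61  [ED · CA = 6732/61 ∩ 2·signedArea(AEC) = -120/61]
   → E = (-116/61, 493/61)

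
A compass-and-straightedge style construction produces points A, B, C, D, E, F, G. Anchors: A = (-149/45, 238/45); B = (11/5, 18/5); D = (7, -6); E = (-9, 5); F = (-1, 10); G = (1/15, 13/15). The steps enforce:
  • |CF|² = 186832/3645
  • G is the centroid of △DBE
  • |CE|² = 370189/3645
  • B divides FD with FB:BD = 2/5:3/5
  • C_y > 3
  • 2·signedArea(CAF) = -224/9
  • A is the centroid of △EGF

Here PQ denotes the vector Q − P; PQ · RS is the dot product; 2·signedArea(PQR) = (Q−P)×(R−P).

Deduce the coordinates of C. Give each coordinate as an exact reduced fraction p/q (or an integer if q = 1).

1. C_x = 121/135  [line -212/45·x + 104/45·y + -44/15 = 0 ∩ |CE|² = 370189/3645]
2. C_y = 418/135  [line -212/45·x + 104/45·y + -44/15 = 0 ∩ |CE|² = 370189/3645]
   → C = (121/135, 418/135)

C = (121/135, 418/135)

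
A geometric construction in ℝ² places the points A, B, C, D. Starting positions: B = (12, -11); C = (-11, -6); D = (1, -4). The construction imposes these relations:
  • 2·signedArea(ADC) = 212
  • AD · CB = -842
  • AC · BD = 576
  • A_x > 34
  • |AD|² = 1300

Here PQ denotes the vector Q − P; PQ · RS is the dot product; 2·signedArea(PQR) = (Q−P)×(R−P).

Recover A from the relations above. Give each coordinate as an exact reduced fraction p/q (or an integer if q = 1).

1. A_x = 35  [AC · BD = 576 ∩ AD · CB = -842]
2. A_y = -16  [AC · BD = 576 ∩ AD · CB = -842]
   → A = (35, -16)

A = (35, -16)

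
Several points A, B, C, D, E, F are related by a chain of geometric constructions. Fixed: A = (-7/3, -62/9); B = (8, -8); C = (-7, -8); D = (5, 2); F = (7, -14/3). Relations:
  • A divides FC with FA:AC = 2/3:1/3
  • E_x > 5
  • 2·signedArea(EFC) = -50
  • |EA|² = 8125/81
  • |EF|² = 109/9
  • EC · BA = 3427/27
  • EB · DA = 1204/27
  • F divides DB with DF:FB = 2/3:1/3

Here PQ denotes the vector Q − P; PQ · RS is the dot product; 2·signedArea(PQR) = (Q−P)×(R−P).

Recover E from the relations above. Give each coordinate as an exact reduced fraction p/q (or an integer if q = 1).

E = (6, -4/3)

1. E_x = 6  [EC · BA = 3427/27 ∩ 2·signedArea(EFC) = -50]
2. E_y = -4/3  [EC · BA = 3427/27 ∩ 2·signedArea(EFC) = -50]
   → E = (6, -4/3)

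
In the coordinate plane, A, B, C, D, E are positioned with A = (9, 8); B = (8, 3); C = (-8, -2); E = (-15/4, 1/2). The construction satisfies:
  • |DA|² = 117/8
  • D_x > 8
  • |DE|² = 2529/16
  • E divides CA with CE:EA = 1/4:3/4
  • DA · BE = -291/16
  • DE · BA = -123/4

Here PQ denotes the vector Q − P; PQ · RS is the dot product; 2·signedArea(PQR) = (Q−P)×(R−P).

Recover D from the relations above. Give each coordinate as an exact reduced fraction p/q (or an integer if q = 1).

D = (33/4, 17/4)

1. D_x = 33/4  [DA · BE = -291/16 ∩ DE · BA = -123/4]
2. D_y = 17/4  [DA · BE = -291/16 ∩ DE · BA = -123/4]
   → D = (33/4, 17/4)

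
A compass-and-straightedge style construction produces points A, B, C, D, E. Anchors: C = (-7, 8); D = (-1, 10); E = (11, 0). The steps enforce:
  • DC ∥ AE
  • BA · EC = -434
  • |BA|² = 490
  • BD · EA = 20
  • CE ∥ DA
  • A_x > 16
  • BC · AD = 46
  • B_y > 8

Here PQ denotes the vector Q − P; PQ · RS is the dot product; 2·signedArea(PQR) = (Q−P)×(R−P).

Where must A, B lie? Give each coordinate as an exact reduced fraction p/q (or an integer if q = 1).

A = (17, 2)
B = (-4, 9)

1. A_x = 17  [DC ∥ AE ∩ CE ∥ DA]
2. A_y = 2  [DC ∥ AE ∩ CE ∥ DA]
   → A = (17, 2)
3. B_x = -4  [BA · EC = -434 ∩ BD · EA = 20]
4. B_y = 9  [BA · EC = -434 ∩ BD · EA = 20]
   → B = (-4, 9)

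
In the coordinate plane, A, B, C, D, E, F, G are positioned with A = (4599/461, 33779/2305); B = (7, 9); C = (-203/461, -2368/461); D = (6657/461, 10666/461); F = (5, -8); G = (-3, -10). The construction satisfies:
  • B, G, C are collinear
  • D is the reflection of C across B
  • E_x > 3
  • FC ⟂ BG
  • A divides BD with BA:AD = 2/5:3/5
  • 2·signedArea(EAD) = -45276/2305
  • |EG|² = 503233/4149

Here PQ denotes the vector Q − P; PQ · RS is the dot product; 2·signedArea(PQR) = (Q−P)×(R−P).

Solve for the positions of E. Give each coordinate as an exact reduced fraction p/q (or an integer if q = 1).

1. E_x = 5329/1383  [line -19551/2305·x + 2058/461·y + 89523/2305 = 0 ∩ |EG|² = 503233/4149]
2. E_y = -1907/1383  [line -19551/2305·x + 2058/461·y + 89523/2305 = 0 ∩ |EG|² = 503233/4149]
   → E = (5329/1383, -1907/1383)

E = (5329/1383, -1907/1383)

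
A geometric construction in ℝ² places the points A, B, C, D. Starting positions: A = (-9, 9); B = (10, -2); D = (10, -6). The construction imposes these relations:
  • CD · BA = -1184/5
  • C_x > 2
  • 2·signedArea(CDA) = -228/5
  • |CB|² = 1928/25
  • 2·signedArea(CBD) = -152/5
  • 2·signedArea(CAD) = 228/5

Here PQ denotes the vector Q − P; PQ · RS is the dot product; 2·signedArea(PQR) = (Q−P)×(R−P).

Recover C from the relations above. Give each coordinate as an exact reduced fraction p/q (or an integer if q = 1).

1. C_x = 12/5  [2·signedArea(CBD) = -152/5 ∩ CD · BA = -1184/5]
2. C_y = 12/5  [2·signedArea(CBD) = -152/5 ∩ CD · BA = -1184/5]
   → C = (12/5, 12/5)

C = (12/5, 12/5)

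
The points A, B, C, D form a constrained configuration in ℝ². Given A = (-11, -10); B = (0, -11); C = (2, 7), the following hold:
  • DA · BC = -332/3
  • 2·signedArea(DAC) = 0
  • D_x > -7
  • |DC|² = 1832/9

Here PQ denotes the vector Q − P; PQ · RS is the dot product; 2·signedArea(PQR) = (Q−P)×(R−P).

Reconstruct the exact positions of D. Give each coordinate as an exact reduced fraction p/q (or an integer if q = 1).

D = (-20/3, -13/3)

1. D_x = -20/3  [2·signedArea(DAC) = 0 ∩ DA · BC = -332/3]
2. D_y = -13/3  [2·signedArea(DAC) = 0 ∩ DA · BC = -332/3]
   → D = (-20/3, -13/3)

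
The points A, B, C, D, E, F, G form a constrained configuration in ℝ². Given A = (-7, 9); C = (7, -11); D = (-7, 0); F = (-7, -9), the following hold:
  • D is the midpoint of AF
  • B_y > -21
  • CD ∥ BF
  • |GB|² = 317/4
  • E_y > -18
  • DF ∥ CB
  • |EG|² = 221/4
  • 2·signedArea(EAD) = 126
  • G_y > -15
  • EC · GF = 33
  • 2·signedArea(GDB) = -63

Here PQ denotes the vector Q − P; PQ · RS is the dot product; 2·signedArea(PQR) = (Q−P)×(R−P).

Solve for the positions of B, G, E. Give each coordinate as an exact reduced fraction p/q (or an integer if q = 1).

B = (7, -20)
E = (7, -17)
G = (0, -29/2)

1. B_x = 7  [CD ∥ BF ∩ DF ∥ CB]
2. B_y = -20  [CD ∥ BF ∩ DF ∥ CB]
   → B = (7, -20)
3. G_x = 0  [line 20·x + 14·y + 203 = 0 ∩ |GB|² = 317/4]
4. G_y = -29/2  [line 20·x + 14·y + 203 = 0 ∩ |GB|² = 317/4]
   → G = (0, -29/2)
5. E_x = 7  [2·signedArea(EAD) = 126 ∩ EC · GF = 33]
6. E_y = -17  [2·signedArea(EAD) = 126 ∩ EC · GF = 33]
   → E = (7, -17)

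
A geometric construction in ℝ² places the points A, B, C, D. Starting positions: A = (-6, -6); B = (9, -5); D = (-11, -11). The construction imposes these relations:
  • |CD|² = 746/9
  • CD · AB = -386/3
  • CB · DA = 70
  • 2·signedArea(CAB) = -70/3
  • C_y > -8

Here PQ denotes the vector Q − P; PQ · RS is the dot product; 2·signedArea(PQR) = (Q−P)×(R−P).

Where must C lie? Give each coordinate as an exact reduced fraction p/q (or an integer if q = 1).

1. C_x = -8/3  [CD · AB = -386/3 ∩ CB · DA = 70]
2. C_y = -22/3  [CD · AB = -386/3 ∩ CB · DA = 70]
   → C = (-8/3, -22/3)

C = (-8/3, -22/3)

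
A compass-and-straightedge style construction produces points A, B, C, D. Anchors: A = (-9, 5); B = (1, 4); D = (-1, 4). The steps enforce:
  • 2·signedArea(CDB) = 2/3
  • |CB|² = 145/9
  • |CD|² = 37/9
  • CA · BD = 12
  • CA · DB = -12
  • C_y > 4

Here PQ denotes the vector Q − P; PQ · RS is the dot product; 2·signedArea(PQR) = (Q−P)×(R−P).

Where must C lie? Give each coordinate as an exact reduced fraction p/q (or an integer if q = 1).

1. C_x = -3  [CA · BD = 12 ∩ 2·signedArea(CDB) = 2/3]
2. C_y = 13/3  [CA · BD = 12 ∩ 2·signedArea(CDB) = 2/3]
   → C = (-3, 13/3)

C = (-3, 13/3)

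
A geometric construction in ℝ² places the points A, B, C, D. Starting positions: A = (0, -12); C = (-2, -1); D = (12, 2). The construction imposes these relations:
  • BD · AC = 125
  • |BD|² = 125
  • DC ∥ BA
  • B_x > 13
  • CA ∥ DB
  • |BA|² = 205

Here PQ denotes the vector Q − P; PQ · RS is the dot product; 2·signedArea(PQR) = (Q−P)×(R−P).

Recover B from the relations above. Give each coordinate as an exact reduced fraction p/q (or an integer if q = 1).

1. B_x = 14  [DC ∥ BA ∩ CA ∥ DB]
2. B_y = -9  [DC ∥ BA ∩ CA ∥ DB]
   → B = (14, -9)

B = (14, -9)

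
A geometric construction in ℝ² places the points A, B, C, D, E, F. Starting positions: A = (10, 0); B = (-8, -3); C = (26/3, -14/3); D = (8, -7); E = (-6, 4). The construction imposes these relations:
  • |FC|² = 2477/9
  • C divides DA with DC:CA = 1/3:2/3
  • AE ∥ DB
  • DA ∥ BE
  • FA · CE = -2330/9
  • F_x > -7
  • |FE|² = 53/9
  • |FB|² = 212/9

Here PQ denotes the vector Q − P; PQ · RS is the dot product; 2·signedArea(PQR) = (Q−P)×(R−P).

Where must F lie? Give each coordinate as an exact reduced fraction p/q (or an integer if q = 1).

1. F_x = -20/3  [line 44/3·x + -26/3·y + 1010/9 = 0 ∩ |FB|² = 212/9]
2. F_y = 5/3  [line 44/3·x + -26/3·y + 1010/9 = 0 ∩ |FB|² = 212/9]
   → F = (-20/3, 5/3)

F = (-20/3, 5/3)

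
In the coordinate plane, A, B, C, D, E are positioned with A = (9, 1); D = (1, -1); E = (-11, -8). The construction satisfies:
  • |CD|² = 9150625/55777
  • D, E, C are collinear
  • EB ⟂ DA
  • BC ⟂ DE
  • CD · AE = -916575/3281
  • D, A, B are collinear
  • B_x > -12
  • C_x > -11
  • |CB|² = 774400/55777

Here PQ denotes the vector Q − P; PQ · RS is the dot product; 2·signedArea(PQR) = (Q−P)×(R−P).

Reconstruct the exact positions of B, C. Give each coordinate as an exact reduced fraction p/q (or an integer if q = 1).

1. B_x = -203/17  [D, A, B are collinear ∩ EB ⟂ DA]
2. B_y = -72/17  [D, A, B are collinear ∩ EB ⟂ DA]
   → B = (-203/17, -72/17)
3. C_x = -33019/3281  [D, E, C are collinear ∩ BC ⟂ DE]
4. C_y = -24456/3281  [D, E, C are collinear ∩ BC ⟂ DE]
   → C = (-33019/3281, -24456/3281)

B = (-203/17, -72/17)
C = (-33019/3281, -24456/3281)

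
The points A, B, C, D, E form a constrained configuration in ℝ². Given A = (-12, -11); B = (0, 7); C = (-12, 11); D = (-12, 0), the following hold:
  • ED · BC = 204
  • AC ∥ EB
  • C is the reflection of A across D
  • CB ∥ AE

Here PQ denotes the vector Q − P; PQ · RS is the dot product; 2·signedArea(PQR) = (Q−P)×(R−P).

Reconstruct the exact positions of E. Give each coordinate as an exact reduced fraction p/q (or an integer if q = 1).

E = (0, -15)

1. E_x = 0  [AC ∥ EB ∩ CB ∥ AE]
2. E_y = -15  [AC ∥ EB ∩ CB ∥ AE]
   → E = (0, -15)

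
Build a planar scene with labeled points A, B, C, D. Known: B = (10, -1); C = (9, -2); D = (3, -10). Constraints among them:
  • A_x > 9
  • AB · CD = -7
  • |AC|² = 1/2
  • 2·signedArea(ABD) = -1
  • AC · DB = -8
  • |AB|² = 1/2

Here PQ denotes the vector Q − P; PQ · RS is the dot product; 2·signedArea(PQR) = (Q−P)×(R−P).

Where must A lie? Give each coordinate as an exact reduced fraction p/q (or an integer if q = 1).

1. A_x = 19/2  [AB · CD = -7 ∩ AC · DB = -8]
2. A_y = -3/2  [AB · CD = -7 ∩ AC · DB = -8]
   → A = (19/2, -3/2)

A = (19/2, -3/2)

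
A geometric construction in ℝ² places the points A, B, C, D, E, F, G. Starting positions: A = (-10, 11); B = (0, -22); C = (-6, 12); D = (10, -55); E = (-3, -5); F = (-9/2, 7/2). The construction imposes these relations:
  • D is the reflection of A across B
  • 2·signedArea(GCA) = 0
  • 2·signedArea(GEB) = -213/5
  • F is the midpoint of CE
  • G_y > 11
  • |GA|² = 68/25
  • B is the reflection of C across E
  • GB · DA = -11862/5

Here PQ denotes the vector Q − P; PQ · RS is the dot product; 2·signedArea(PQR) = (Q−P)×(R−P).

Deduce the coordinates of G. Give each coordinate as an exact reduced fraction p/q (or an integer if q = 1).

G = (-42/5, 57/5)

1. G_x = -42/5  [2·signedArea(GCA) = 0 ∩ 2·signedArea(GEB) = -213/5]
2. G_y = 57/5  [2·signedArea(GCA) = 0 ∩ 2·signedArea(GEB) = -213/5]
   → G = (-42/5, 57/5)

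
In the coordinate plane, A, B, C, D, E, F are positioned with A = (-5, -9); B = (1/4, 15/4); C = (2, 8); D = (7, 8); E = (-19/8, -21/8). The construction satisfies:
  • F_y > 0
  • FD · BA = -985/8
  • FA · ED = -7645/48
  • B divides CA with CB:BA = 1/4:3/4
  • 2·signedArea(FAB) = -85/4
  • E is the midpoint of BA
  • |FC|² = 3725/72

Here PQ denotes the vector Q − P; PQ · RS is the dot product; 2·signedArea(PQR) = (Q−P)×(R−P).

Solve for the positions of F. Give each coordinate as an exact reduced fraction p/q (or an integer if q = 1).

1. F_x = 3/4  [2·signedArea(FAB) = -85/4 ∩ FA · ED = -7645/48]
2. F_y = 11/12  [2·signedArea(FAB) = -85/4 ∩ FA · ED = -7645/48]
   → F = (3/4, 11/12)

F = (3/4, 11/12)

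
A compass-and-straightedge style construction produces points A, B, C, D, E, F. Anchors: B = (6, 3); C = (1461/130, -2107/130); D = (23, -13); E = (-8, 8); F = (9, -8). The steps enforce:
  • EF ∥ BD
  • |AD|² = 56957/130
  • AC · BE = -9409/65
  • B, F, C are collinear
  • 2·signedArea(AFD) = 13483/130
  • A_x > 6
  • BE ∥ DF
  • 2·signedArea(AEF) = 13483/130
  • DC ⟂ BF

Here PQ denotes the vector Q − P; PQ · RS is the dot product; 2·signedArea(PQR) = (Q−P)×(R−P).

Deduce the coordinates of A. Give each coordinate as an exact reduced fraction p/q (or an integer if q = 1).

1. A_x = 879/130  [2·signedArea(AEF) = 13483/130 ∩ AC · BE = -9409/65]
2. A_y = 27/130  [2·signedArea(AEF) = 13483/130 ∩ AC · BE = -9409/65]
   → A = (879/130, 27/130)

A = (879/130, 27/130)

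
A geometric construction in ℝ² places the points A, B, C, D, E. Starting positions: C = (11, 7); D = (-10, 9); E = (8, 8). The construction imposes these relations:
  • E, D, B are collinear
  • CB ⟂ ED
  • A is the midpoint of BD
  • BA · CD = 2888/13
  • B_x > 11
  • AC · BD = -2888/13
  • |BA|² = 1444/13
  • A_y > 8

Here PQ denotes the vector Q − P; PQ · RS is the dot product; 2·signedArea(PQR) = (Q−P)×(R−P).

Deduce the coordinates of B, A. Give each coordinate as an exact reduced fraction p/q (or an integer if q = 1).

A = (34/65, 547/65)
B = (718/65, 509/65)

1. B_x = 718/65  [E, D, B are collinear ∩ CB ⟂ ED]
2. B_y = 509/65  [E, D, B are collinear ∩ CB ⟂ ED]
   → B = (718/65, 509/65)
3. A_x = 34/65  [A is the midpoint of BD]
4. A_y = 547/65  [A is the midpoint of BD]
   → A = (34/65, 547/65)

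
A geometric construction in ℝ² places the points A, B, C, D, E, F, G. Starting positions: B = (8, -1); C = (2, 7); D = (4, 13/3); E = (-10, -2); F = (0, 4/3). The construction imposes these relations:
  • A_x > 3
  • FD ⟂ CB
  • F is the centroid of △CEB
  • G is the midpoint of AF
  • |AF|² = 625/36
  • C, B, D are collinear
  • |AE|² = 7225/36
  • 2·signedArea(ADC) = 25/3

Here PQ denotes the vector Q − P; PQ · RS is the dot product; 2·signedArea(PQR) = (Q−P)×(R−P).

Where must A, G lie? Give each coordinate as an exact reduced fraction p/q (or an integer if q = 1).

A = (4, 1/6)
G = (2, 3/4)

1. A_x = 4  [line -8/3·x + -2·y + 11 = 0 ∩ |AE|² = 7225/36]
2. A_y = 1/6  [line -8/3·x + -2·y + 11 = 0 ∩ |AE|² = 7225/36]
   → A = (4, 1/6)
3. G_x = 2  [G is the midpoint of AF]
4. G_y = 3/4  [G is the midpoint of AF]
   → G = (2, 3/4)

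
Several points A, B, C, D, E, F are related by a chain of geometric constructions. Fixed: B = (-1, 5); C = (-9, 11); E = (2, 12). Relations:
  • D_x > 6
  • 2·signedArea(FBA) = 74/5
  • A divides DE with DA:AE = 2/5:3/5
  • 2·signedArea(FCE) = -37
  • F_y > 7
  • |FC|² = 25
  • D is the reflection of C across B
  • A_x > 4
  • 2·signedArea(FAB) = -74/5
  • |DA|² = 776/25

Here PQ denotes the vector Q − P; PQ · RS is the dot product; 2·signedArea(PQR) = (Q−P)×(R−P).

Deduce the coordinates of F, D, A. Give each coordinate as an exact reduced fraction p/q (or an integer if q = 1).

1. D_x = 7  [D is the reflection of C across B]
2. D_y = -1  [D is the reflection of C across B]
   → D = (7, -1)
3. A_x = 5  [A divides DE with DA:AE = 2/5:3/5]
4. A_y = 21/5  [A divides DE with DA:AE = 2/5:3/5]
   → A = (5, 21/5)
5. F_x = -5  [2·signedArea(FAB) = -74/5 ∩ 2·signedArea(FCE) = -37]
6. F_y = 8  [2·signedArea(FAB) = -74/5 ∩ 2·signedArea(FCE) = -37]
   → F = (-5, 8)

A = (5, 21/5)
D = (7, -1)
F = (-5, 8)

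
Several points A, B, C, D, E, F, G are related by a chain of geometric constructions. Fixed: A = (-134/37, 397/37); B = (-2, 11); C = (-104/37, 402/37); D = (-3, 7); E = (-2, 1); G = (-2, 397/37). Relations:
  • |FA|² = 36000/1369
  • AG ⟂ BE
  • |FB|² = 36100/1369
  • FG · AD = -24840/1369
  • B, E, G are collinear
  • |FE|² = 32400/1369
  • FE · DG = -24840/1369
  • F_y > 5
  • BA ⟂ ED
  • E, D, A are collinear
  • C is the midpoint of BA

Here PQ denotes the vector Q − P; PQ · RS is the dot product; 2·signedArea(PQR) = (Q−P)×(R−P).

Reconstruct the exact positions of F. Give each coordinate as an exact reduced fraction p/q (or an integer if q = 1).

1. F_x = -2  [FG · AD = -24840/1369 ∩ FE · DG = -24840/1369]
2. F_y = 217/37  [FG · AD = -24840/1369 ∩ FE · DG = -24840/1369]
   → F = (-2, 217/37)

F = (-2, 217/37)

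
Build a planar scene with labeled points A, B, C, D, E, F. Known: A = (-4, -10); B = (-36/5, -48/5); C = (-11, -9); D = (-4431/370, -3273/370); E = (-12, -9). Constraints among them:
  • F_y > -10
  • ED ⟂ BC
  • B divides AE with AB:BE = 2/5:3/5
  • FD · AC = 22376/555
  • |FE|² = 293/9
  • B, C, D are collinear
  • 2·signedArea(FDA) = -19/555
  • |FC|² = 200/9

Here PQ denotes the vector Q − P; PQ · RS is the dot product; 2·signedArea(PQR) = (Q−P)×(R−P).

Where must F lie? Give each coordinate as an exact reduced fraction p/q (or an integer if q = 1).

F = (-19/3, -29/3)

1. F_x = -19/3  [2·signedArea(FDA) = -19/555 ∩ FD · AC = 22376/555]
2. F_y = -29/3  [2·signedArea(FDA) = -19/555 ∩ FD · AC = 22376/555]
   → F = (-19/3, -29/3)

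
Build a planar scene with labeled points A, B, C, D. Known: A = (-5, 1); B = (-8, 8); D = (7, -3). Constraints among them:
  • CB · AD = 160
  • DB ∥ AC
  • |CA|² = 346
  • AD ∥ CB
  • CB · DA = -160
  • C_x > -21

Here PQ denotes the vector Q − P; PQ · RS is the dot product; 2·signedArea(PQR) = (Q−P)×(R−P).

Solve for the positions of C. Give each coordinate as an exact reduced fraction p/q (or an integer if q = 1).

1. C_x = -20  [AD ∥ CB ∩ DB ∥ AC]
2. C_y = 12  [AD ∥ CB ∩ DB ∥ AC]
   → C = (-20, 12)

C = (-20, 12)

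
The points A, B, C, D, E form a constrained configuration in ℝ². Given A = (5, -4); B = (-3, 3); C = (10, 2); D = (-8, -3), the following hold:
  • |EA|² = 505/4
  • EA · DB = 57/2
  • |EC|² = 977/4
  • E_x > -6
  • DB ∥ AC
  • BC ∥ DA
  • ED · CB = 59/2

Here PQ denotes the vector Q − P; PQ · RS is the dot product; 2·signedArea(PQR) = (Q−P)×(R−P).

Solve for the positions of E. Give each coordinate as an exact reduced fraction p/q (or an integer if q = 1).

E = (-11/2, 0)

1. E_x = -11/2  [ED · CB = 59/2 ∩ EA · DB = 57/2]
2. E_y = 0  [ED · CB = 59/2 ∩ EA · DB = 57/2]
   → E = (-11/2, 0)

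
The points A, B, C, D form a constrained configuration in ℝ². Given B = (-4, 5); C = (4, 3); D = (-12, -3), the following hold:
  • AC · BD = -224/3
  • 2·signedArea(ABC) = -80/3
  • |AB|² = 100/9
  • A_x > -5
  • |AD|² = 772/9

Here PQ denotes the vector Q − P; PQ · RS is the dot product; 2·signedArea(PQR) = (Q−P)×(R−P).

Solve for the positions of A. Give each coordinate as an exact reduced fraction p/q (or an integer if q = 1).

A = (-4, 5/3)

1. A_x = -4  [AC · BD = -224/3 ∩ 2·signedArea(ABC) = -80/3]
2. A_y = 5/3  [AC · BD = -224/3 ∩ 2·signedArea(ABC) = -80/3]
   → A = (-4, 5/3)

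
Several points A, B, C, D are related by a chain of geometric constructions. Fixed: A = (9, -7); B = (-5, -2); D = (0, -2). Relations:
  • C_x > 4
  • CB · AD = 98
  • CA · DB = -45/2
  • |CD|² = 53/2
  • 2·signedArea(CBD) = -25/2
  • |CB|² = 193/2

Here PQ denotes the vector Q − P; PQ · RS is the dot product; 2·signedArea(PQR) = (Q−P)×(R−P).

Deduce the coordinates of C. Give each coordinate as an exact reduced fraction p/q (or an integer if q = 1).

C = (9/2, -9/2)

1. C_x = 9/2  [2·signedArea(CBD) = -25/2 ∩ CA · DB = -45/2]
2. C_y = -9/2  [2·signedArea(CBD) = -25/2 ∩ CA · DB = -45/2]
   → C = (9/2, -9/2)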